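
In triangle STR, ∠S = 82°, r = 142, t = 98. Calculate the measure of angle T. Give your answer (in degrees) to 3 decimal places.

By the law of cosines, s² = t² + r² − 2·t·r·cos S = 25895, so s ≈ 160.92.
Law of cosines again: cos T = (r² + s² − t²)/(2·r·s) ≈ 0.79768, so ∠T ≈ 37.09°.

∠T ≈ 37.091°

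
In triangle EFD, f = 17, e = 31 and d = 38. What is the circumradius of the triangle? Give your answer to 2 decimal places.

By the law of cosines, cos E = (f² + d² − e²) / (2·f·d) ≈ 0.59752, so ∠E ≈ 0.930 rad.
Circumradius = e/(2 sin E) ≈ 19.33.

R ≈ 19.33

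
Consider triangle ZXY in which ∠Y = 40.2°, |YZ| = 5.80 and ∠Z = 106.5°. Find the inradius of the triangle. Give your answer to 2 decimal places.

r ≈ 1.67

The third angle is ∠X = 180° − ∠Y − ∠Z = 33.30°.
Law of sines: |XY| = |YZ|·sin Z/sin X ≈ 10.129.
Law of sines: |ZX| = |YZ|·sin Y/sin X ≈ 6.8188.
Area = ½·|YZ|·|XY|·sin Y ≈ 18.96.
Semiperimeter s = (10.129+5.8+6.8188)/2 = 11.374.
Inradius = area/s = 18.96/11.374 ≈ 1.667.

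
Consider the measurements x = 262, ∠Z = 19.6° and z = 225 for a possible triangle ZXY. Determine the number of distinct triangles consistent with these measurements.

2

x·sin Z = 262·sin(19.6°) ≈ 87.89.
Since x sin Z < z < x (87.89 < 225 < 262), two triangles exist.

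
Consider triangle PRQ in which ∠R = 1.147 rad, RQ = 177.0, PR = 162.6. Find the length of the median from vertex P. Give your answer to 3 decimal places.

m_P ≈ 149.786

By the law of cosines, QP² = PR² + RQ² − 2·PR·RQ·cos R = 34098, so QP ≈ 184.66.
Median from P: ½√(2·QP² + 2·PR² − RQ²) ≈ 149.79.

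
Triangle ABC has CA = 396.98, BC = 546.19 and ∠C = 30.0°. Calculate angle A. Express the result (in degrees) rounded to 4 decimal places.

105.5581

By the law of cosines, AB² = BC² + CA² − 2·BC·CA·cos C = 80362, so AB ≈ 283.48.
Law of cosines again: cos A = (CA² + AB² − BC²)/(2·CA·AB) ≈ -0.26822, so ∠A ≈ 105.56°.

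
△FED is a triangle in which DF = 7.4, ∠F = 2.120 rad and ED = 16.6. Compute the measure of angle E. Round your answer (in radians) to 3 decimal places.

Law of sines: sin E = DF·sin F/ED ≈ 0.38023.
Since ED ≥ DF, only the acute value applies: ∠E ≈ 0.390 rad.
Then ∠D = π − ∠F − ∠E ≈ 0.632 rad.

0.390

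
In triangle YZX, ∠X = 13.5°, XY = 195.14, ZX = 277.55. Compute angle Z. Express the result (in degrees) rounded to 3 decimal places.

By the law of cosines, YZ² = ZX² + XY² − 2·ZX·XY·cos X = 9784.4, so YZ ≈ 98.916.
Law of cosines again: cos Z = (YZ² + ZX² − XY²)/(2·YZ·ZX) ≈ 0.88764, so ∠Z ≈ 27.42°.

∠Z ≈ 27.422°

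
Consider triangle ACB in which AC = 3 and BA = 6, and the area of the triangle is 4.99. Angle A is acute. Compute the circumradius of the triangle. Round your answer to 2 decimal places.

From area = ½·BA·AC·sin A, we get sin A = 2·area/(BA·AC) ≈ 0.55444.
Taking the acute solution, ∠A ≈ 33.67°.
Law of cosines then gives CB ≈ 3.8782.
Circumradius = CB/(2 sin A) ≈ 3.4973.

R ≈ 3.50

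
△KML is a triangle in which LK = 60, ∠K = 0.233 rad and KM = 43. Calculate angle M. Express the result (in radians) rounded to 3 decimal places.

∠M ≈ 2.408 rad

By the law of cosines, ML² = LK² + KM² − 2·LK·KM·cos K = 428.43, so ML ≈ 20.699.
Law of cosines again: cos M = (KM² + ML² − LK²)/(2·KM·ML) ≈ -0.74298, so ∠M ≈ 2.408 rad.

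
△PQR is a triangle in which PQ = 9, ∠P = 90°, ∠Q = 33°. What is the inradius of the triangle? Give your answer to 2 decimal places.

The third angle is ∠R = 180° − ∠P − ∠Q = 57.00°.
Law of sines: QR = PQ·sin P/sin R ≈ 10.731.
Law of sines: RP = PQ·sin Q/sin R ≈ 5.8447.
Area = ½·PQ·QR·sin Q ≈ 26.301.
Semiperimeter s = (10.731+5.8447+9)/2 = 12.788.
Inradius = area/s = 26.301/12.788 ≈ 2.0567.

2.06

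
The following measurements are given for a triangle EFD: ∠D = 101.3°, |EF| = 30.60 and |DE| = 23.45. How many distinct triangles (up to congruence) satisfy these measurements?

|DE|·sin D = 23.45·sin(101.3°) ≈ 23.
Since ∠D is not acute, a triangle exists only if |EF| > |DE|; here |EF| > |DE|, so there is exactly one triangle.

1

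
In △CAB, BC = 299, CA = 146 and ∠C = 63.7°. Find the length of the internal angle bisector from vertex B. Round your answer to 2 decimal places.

t_B ≈ 273.74

By the law of cosines, AB² = BC² + CA² − 2·BC·CA·cos C = 72033, so AB ≈ 268.39.
Law of cosines again: cos B = (AB² + BC² − CA²)/(2·AB·BC) ≈ 0.87303, so ∠B ≈ 29.19°.
The bisector from B has length 2·AB·BC·cos(∠B/2)/(AB+BC) ≈ 273.74.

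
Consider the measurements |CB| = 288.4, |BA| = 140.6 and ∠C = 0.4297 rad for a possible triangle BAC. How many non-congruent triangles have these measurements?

|CB|·sin C = 288.4·sin(0.4297 rad) ≈ 120.1.
Since |CB| sin C < |BA| < |CB| (120.1 < 140.6 < 288.4), two triangles exist.

2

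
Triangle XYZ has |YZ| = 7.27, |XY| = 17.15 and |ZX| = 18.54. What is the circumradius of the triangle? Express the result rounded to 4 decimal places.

By the law of cosines, cos X = (|ZX|² + |XY|² − |YZ|²) / (2·|ZX|·|XY|) ≈ 0.91993, so ∠X ≈ 23.08°.
Circumradius = |YZ|/(2 sin X) ≈ 9.2708.

R ≈ 9.2708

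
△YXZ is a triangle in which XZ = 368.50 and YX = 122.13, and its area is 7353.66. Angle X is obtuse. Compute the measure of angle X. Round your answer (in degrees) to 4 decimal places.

∠X ≈ 160.9257°

From area = ½·YX·XZ·sin X, we get sin X = 2·area/(YX·XZ) ≈ 0.32679.
Taking the obtuse solution, ∠X ≈ 160.93°.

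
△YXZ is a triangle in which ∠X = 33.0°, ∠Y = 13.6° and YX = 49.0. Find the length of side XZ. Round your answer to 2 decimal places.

The third angle is ∠Z = 180° − ∠Y − ∠X = 133.40°.
Law of sines: XZ = YX·sin Y/sin Z ≈ 15.858.

15.86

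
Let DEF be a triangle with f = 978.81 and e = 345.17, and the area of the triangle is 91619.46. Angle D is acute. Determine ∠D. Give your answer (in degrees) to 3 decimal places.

From area = ½·e·f·sin D, we get sin D = 2·area/(e·f) ≈ 0.54236.
Taking the acute solution, ∠D ≈ 32.84°.

32.844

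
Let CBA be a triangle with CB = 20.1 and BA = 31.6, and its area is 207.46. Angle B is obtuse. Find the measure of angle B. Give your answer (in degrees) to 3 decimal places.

From area = ½·CB·BA·sin B, we get sin B = 2·area/(CB·BA) ≈ 0.65325.
Taking the obtuse solution, ∠B ≈ 139.21°.

∠B ≈ 139.213°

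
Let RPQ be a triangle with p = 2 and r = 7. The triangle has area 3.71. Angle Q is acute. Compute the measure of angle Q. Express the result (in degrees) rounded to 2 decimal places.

From area = ½·r·p·sin Q, we get sin Q = 2·area/(r·p) ≈ 0.53000.
Taking the acute solution, ∠Q ≈ 32.01°.

∠Q ≈ 32.01°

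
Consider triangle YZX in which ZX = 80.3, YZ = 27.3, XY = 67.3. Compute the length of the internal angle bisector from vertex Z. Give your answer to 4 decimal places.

36.5321

By the law of cosines, cos Z = (YZ² + ZX² − XY²) / (2·YZ·ZX) ≈ 0.60763, so ∠Z ≈ 52.58°.
The bisector from Z has length 2·YZ·ZX·cos(∠Z/2)/(YZ+ZX) ≈ 36.532.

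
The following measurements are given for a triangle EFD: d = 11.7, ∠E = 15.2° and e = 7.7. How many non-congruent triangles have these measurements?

2

d·sin E = 11.7·sin(15.2°) ≈ 3.068.
Since d sin E < e < d (3.068 < 7.7 < 11.7), two triangles exist.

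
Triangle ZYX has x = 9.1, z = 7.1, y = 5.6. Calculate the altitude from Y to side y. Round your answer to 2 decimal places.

h_Y ≈ 7.10

Semiperimeter s = (7.1 + 5.6 + 9.1)/2 = 10.9.
Heron's formula: area = √(10.9·3.8·5.3·1.8) ≈ 19.878.
The altitude from Y has length 2·area/y ≈ 7.0994.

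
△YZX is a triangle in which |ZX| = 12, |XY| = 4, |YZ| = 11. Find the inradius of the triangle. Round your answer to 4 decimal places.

Semiperimeter s = (12 + 4 + 11)/2 = 13.5.
Heron's formula: area = √(13.5·1.5·9.5·2.5) ≈ 21.93.
Inradius = area/s = 21.93/13.5 ≈ 1.6245.

1.6245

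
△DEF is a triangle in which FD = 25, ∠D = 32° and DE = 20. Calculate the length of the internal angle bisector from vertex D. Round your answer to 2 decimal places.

t_D ≈ 21.36

By the law of cosines, EF² = FD² + DE² − 2·FD·DE·cos D = 176.95, so EF ≈ 13.302.
The bisector from D has length 2·FD·DE·cos(∠D/2)/(FD+DE) ≈ 21.361.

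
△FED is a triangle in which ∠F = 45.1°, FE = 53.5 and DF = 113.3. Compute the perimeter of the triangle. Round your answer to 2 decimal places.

By the law of cosines, ED² = DF² + FE² − 2·DF·FE·cos F = 7141.8, so ED ≈ 84.509.
Semiperimeter s = (84.509+113.3+53.5)/2 = 125.65.
Perimeter = 84.509 + 113.3 + 53.5 = 251.31.

perimeter ≈ 251.31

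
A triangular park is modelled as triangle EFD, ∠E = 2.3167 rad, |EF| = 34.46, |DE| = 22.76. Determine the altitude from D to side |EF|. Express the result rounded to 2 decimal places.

By the law of cosines, |FD|² = |DE|² + |EF|² − 2·|DE|·|EF|·cos E = 2770, so |FD| ≈ 52.631.
Area = ½·|DE|·|EF|·sin E ≈ 288.03.
The altitude from D has length 2·area/|EF| ≈ 16.717.

h_D ≈ 16.72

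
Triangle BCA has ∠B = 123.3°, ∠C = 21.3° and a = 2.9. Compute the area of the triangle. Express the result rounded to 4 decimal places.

2.2039

The third angle is ∠A = 180° − ∠B − ∠C = 35.40°.
Law of sines: b = a·sin B/sin A ≈ 4.1842.
Law of sines: c = a·sin C/sin A ≈ 1.8185.
Area = ½·a·b·sin C ≈ 2.2039.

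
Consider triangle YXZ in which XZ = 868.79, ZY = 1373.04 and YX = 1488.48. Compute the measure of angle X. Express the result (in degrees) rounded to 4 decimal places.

65.1932

By the law of cosines, cos X = (YX² + XZ² − ZY²) / (2·YX·XZ) ≈ 0.41956, so ∠X ≈ 65.19°.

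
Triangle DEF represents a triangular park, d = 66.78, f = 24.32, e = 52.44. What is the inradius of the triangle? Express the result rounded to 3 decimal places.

Semiperimeter s = (66.78 + 52.44 + 24.32)/2 = 71.77.
Heron's formula: area = √(71.77·4.99·19.33·47.45) ≈ 573.13.
Inradius = area/s = 573.13/71.77 ≈ 7.9857.

7.986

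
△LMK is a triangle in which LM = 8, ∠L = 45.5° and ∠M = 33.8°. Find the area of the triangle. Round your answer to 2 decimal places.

12.92

The third angle is ∠K = 180° − ∠L − ∠M = 100.70°.
Law of sines: MK = LM·sin L/sin K ≈ 5.807.
Law of sines: KL = LM·sin M/sin K ≈ 4.5291.
Area = ½·LM·MK·sin M ≈ 12.922.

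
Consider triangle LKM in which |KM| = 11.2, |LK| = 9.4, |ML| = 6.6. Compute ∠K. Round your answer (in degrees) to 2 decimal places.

By the law of cosines, cos K = (|LK|² + |KM|² − |ML|²) / (2·|LK|·|KM|) ≈ 0.80851, so ∠K ≈ 36.05°.

∠K ≈ 36.05°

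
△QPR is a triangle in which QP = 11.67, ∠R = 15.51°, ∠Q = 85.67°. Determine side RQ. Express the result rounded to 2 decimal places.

The third angle is ∠P = 180° − ∠R − ∠Q = 78.82°.
Law of sines: RQ = QP·sin P/sin R ≈ 42.813.

42.81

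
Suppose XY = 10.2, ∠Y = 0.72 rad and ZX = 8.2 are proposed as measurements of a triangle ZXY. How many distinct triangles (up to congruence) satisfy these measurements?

XY·sin Y = 10.2·sin(0.72 rad) ≈ 6.726.
Since XY sin Y < ZX < XY (6.726 < 8.2 < 10.2), two triangles exist.

2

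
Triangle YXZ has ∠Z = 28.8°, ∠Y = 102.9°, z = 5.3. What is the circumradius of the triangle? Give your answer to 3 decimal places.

The third angle is ∠X = 180° − ∠Z − ∠Y = 48.30°.
Law of sines: y = z·sin Y/sin Z ≈ 10.724.
Law of sines: x = z·sin X/sin Z ≈ 8.2141.
Circumradius = z/(2 sin Z) ≈ 5.5007.

R ≈ 5.501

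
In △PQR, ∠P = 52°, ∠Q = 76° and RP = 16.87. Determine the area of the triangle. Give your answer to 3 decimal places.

area ≈ 91.067

The third angle is ∠R = 180° − ∠P − ∠Q = 52.00°.
Law of sines: QR = RP·sin P/sin Q ≈ 13.701.
Law of sines: PQ = RP·sin R/sin Q ≈ 13.701.
Area = ½·RP·QR·sin R ≈ 91.067.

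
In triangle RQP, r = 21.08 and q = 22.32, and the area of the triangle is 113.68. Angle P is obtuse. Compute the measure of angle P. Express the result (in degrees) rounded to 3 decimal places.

151.104

From area = ½·r·q·sin P, we get sin P = 2·area/(r·q) ≈ 0.48322.
Taking the obtuse solution, ∠P ≈ 151.10°.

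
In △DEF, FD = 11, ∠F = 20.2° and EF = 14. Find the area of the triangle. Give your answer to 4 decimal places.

area ≈ 26.5880

Area = ½·EF·FD·sin F ≈ 26.588.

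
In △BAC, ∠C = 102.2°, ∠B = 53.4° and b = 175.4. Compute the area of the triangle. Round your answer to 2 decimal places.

7736.63

The third angle is ∠A = 180° − ∠C − ∠B = 24.40°.
Law of sines: a = b·sin A/sin B ≈ 90.255.
Law of sines: c = b·sin C/sin B ≈ 213.55.
Area = ½·b·a·sin C ≈ 7736.6.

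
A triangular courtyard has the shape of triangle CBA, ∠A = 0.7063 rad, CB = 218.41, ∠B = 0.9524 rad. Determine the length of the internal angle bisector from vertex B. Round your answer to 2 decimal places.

t_B ≈ 235.07

The third angle is ∠C = π − ∠B − ∠A = 1.4829 rad.
Law of sines: BA = CB·sin C/sin A ≈ 335.22.
Law of sines: AC = CB·sin B/sin A ≈ 274.2.
The bisector from B has length 2·CB·BA·cos(∠B/2)/(CB+BA) ≈ 235.07.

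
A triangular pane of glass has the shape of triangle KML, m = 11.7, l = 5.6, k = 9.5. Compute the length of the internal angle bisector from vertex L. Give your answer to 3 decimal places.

t_L ≈ 10.168

By the law of cosines, cos L = (k² + m² − l²) / (2·k·m) ≈ 0.88070, so ∠L ≈ 0.4935 rad.
The bisector from L has length 2·k·m·cos(∠L/2)/(k+m) ≈ 10.168.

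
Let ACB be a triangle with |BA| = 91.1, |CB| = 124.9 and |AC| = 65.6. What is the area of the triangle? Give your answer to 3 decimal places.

Semiperimeter s = (124.9 + 91.1 + 65.6)/2 = 140.8.
Heron's formula: area = √(140.8·15.9·49.7·75.2) ≈ 2892.6.

2892.591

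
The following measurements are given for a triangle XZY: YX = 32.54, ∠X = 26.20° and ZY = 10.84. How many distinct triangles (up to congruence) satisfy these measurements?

0

YX·sin X = 32.54·sin(26.20°) ≈ 14.37.
Since ZY = 10.84 < 14.37 = YX sin X, no triangle exists.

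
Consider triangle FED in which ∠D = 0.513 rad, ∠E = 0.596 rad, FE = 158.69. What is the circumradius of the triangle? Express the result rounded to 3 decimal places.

R ≈ 161.667

The third angle is ∠F = π − ∠E − ∠D = 2.033 rad.
Law of sines: ED = FE·sin F/sin D ≈ 289.47.
Law of sines: DF = FE·sin E/sin D ≈ 181.5.
Circumradius = FE/(2 sin D) ≈ 161.67.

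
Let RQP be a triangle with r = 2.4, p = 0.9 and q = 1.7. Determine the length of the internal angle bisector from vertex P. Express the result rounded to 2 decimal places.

By the law of cosines, cos P = (r² + q² − p²) / (2·r·q) ≈ 0.96078, so ∠P ≈ 16.10°.
The bisector from P has length 2·r·q·cos(∠P/2)/(r+q) ≈ 1.9706.

1.97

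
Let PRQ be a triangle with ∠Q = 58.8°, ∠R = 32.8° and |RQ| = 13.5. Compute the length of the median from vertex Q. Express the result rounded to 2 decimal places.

The third angle is ∠P = 180° − ∠R − ∠Q = 88.40°.
Law of sines: |QP| = |RQ|·sin R/sin P ≈ 7.3159.
Law of sines: |PR| = |RQ|·sin Q/sin P ≈ 11.552.
Median from Q: ½√(2·|RQ|² + 2·|QP|² − |PR|²) ≈ 9.1937.

9.19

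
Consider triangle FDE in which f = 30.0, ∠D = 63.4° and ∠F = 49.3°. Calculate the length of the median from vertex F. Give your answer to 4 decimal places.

The third angle is ∠E = 180° − ∠F − ∠D = 67.30°.
Law of sines: d = f·sin D/sin F ≈ 35.382.
Law of sines: e = f·sin E/sin F ≈ 36.506.
Median from F: ½√(2·d² + 2·e² − f²) ≈ 32.669.

m_F ≈ 32.6694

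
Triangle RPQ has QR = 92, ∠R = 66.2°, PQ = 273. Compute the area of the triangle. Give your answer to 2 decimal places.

Law of sines: sin P = QR·sin R/PQ ≈ 0.30834.
Since PQ ≥ QR, only the acute value applies: ∠P ≈ 17.96°.
Then ∠Q = 180° − ∠R − ∠P ≈ 95.84°.
Law of sines gives RP = PQ·sin Q/sin R ≈ 296.82.
Area = ½·PQ·QR·sin Q ≈ 12493.

area ≈ 12492.80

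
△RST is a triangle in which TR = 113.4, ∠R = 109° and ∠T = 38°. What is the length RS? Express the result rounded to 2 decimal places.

The third angle is ∠S = 180° − ∠T − ∠R = 33.00°.
Law of sines: RS = TR·sin T/sin S ≈ 128.19.

128.19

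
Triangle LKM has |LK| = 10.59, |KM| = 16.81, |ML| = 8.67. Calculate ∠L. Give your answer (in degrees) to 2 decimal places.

121.25

By the law of cosines, cos L = (|ML|² + |LK|² − |KM|²) / (2·|ML|·|LK|) ≈ -0.51875, so ∠L ≈ 121.25°.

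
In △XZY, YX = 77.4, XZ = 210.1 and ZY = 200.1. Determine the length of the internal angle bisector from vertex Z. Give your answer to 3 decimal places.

By the law of cosines, cos Z = (XZ² + ZY² − YX²) / (2·XZ·ZY) ≈ 0.92994, so ∠Z ≈ 21.57°.
The bisector from Z has length 2·XZ·ZY·cos(∠Z/2)/(XZ+ZY) ≈ 201.36.

t_Z ≈ 201.356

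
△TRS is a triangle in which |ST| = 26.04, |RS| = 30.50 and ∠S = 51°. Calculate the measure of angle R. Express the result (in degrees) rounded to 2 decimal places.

By the law of cosines, |TR|² = |RS|² + |ST|² − 2·|RS|·|ST|·cos S = 608.69, so |TR| ≈ 24.672.
Law of cosines again: cos R = (|TR|² + |RS|² − |ST|²)/(2·|TR|·|RS|) ≈ 0.57201, so ∠R ≈ 55.11°.

∠R ≈ 55.11°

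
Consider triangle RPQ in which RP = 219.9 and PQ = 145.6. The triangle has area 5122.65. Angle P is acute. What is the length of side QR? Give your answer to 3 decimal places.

From area = ½·RP·PQ·sin P, we get sin P = 2·area/(RP·PQ) ≈ 0.31999.
Taking the acute solution, ∠P ≈ 18.66°.
Law of cosines then gives QR ≈ 94.273.

94.273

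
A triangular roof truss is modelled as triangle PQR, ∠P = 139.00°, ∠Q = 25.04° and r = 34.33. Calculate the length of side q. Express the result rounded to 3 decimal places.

52.844

The third angle is ∠R = 180° − ∠P − ∠Q = 15.96°.
Law of sines: q = r·sin Q/sin R ≈ 52.844.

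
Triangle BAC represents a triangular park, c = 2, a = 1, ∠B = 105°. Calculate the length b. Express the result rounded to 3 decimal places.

2.457

By the law of cosines, b² = a² + c² − 2·a·c·cos B = 6.0353, so b ≈ 2.4567.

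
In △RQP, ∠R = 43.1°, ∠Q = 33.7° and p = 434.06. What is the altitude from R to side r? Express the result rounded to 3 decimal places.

The third angle is ∠P = 180° − ∠R − ∠Q = 103.20°.
Law of sines: r = p·sin R/sin P ≈ 304.63.
Law of sines: q = p·sin Q/sin P ≈ 247.37.
Area = ½·p·r·sin Q ≈ 36683.
The altitude from R has length 2·area/r ≈ 240.84.

240.836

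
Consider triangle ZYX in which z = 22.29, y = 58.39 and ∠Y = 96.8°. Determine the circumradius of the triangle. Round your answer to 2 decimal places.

R ≈ 29.40

Law of sines: sin Z = z·sin Y/y ≈ 0.37906.
Since y ≥ z, only the acute value applies: ∠Z ≈ 22.28°.
Then ∠X = 180° − ∠Y − ∠Z ≈ 60.92°.
Law of sines gives x = y·sin X/sin Y ≈ 51.393.
Circumradius = y/(2 sin Y) ≈ 29.402.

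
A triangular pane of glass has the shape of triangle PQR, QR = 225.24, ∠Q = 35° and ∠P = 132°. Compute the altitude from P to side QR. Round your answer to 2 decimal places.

h_P ≈ 39.11

The third angle is ∠R = 180° − ∠P − ∠Q = 13.00°.
Law of sines: RP = QR·sin Q/sin P ≈ 173.85.
Law of sines: PQ = QR·sin R/sin P ≈ 68.18.
Area = ½·QR·RP·sin R ≈ 4404.2.
The altitude from P has length 2·area/QR ≈ 39.107.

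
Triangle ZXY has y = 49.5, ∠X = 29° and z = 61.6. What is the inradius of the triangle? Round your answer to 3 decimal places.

By the law of cosines, x² = y² + z² − 2·y·z·cos X = 911.03, so x ≈ 30.183.
Area = ½·y·z·sin X ≈ 739.14.
Semiperimeter s = (61.6+30.183+49.5)/2 = 70.642.
Inradius = area/s = 739.14/70.642 ≈ 10.463.

10.463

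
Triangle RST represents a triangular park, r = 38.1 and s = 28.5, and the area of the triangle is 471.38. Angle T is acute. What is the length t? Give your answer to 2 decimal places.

34.44

From area = ½·r·s·sin T, we get sin T = 2·area/(r·s) ≈ 0.86822.
Taking the acute solution, ∠T ≈ 60.25°.
Law of cosines then gives t ≈ 34.443.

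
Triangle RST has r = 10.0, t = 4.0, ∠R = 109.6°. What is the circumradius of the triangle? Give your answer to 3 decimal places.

Law of sines: sin T = t·sin R/r ≈ 0.37682.
Since r ≥ t, only the acute value applies: ∠T ≈ 22.14°.
Then ∠S = 180° − ∠R − ∠T ≈ 48.26°.
Law of sines gives s = r·sin S/sin R ≈ 7.921.
Circumradius = r/(2 sin R) ≈ 5.3075.

5.308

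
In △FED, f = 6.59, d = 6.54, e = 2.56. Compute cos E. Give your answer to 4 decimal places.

By the law of cosines, cos E = (d² + f² − e²) / (2·d·f) ≈ 0.92400, so ∠E ≈ 22.48°.

0.9240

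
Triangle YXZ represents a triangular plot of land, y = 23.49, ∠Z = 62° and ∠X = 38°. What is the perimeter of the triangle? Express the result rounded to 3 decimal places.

The third angle is ∠Y = 180° − ∠X − ∠Z = 80.00°.
Law of sines: x = y·sin X/sin Y ≈ 14.685.
Law of sines: z = y·sin Z/sin Y ≈ 21.06.
Semiperimeter s = (23.49+14.685+21.06)/2 = 29.618.
Perimeter = 23.49 + 14.685 + 21.06 = 59.235.

59.235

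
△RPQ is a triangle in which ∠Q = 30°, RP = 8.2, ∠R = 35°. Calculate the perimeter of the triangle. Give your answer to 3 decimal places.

perimeter ≈ 32.470

The third angle is ∠P = 180° − ∠Q − ∠R = 115.00°.
Law of sines: PQ = RP·sin R/sin Q ≈ 9.4067.
Law of sines: QR = RP·sin P/sin Q ≈ 14.863.
Semiperimeter s = (9.4067+14.863+8.2)/2 = 16.235.
Perimeter = 9.4067 + 14.863 + 8.2 = 32.47.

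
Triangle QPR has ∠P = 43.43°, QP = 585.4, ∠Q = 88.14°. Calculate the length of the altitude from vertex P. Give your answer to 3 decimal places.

The third angle is ∠R = 180° − ∠Q − ∠P = 48.43°.
Law of sines: PR = QP·sin Q/sin R ≈ 782.06.
Law of sines: RQ = QP·sin P/sin R ≈ 537.92.
Area = ½·QP·PR·sin P ≈ 1.5737e+05.
The altitude from P has length 2·area/RQ ≈ 585.09.

h_P ≈ 585.092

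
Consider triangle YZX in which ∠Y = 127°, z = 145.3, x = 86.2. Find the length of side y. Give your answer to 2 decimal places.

208.85

By the law of cosines, y² = z² + x² − 2·z·x·cos Y = 43618, so y ≈ 208.85.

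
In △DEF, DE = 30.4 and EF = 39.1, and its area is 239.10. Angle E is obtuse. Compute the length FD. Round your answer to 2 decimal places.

From area = ½·DE·EF·sin E, we get sin E = 2·area/(DE·EF) ≈ 0.40231.
Taking the obtuse solution, ∠E ≈ 156.28°.
Law of cosines then gives FD ≈ 68.04.

68.04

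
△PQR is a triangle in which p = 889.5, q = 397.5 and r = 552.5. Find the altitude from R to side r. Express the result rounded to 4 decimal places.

264.4329

Semiperimeter s = (889.5 + 397.5 + 552.5)/2 = 919.75.
Heron's formula: area = √(919.75·30.25·522.25·367.25) ≈ 73050.
The altitude from R has length 2·area/r ≈ 264.43.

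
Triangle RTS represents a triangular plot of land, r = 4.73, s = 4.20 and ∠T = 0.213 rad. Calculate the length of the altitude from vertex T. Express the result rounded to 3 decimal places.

h_T ≈ 3.868

By the law of cosines, t² = s² + r² − 2·s·r·cos T = 1.1788, so t ≈ 1.0857.
Area = ½·s·r·sin T ≈ 2.0998.
The altitude from T has length 2·area/t ≈ 3.868.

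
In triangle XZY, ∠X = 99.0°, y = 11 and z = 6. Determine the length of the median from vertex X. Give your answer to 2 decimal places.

By the law of cosines, x² = z² + y² − 2·z·y·cos X = 177.65, so x ≈ 13.329.
Median from X: ½√(2·z² + 2·y² − x²) ≈ 5.8385.

5.84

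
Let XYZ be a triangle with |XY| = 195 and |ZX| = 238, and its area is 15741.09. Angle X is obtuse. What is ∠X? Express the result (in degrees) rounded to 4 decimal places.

∠X ≈ 137.2852°

From area = ½·|ZX|·|XY|·sin X, we get sin X = 2·area/(|ZX|·|XY|) ≈ 0.67835.
Taking the obtuse solution, ∠X ≈ 137.29°.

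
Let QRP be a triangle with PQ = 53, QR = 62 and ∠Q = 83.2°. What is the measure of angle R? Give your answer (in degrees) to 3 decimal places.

∠R ≈ 43.363°

By the law of cosines, RP² = PQ² + QR² − 2·PQ·QR·cos Q = 5874.8, so RP ≈ 76.648.
Law of cosines again: cos R = (QR² + RP² − PQ²)/(2·QR·RP) ≈ 0.72702, so ∠R ≈ 43.36°.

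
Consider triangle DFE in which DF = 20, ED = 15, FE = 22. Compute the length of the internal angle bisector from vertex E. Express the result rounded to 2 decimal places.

By the law of cosines, cos E = (FE² + ED² − DF²) / (2·FE·ED) ≈ 0.46818, so ∠E ≈ 62.08°.
The bisector from E has length 2·FE·ED·cos(∠E/2)/(FE+ED) ≈ 15.283.

t_E ≈ 15.28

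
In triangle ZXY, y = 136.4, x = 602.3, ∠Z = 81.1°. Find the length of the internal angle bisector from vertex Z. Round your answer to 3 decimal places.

By the law of cosines, z² = x² + y² − 2·x·y·cos Z = 3.5595e+05, so z ≈ 596.62.
The bisector from Z has length 2·x·y·cos(∠Z/2)/(x+y) ≈ 169.01.

169.009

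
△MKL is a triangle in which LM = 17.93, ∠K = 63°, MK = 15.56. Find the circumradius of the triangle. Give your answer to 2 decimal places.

R ≈ 10.06

Law of sines: sin L = MK·sin K/LM ≈ 0.77323.
Since LM ≥ MK, only the acute value applies: ∠L ≈ 50.65°.
Then ∠M = 180° − ∠K − ∠L ≈ 66.35°.
Law of sines gives KL = LM·sin M/sin K ≈ 18.434.
Circumradius = LM/(2 sin K) ≈ 10.062.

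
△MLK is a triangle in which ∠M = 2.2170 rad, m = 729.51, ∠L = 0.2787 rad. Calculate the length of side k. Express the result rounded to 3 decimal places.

549.992

The third angle is ∠K = π − ∠M − ∠L = 0.6459 rad.
Law of sines: k = m·sin K/sin M ≈ 549.99.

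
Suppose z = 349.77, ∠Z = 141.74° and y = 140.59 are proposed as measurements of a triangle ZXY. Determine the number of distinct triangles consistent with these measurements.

1

y·sin Z = 140.59·sin(141.74°) ≈ 87.06.
Since ∠Z is not acute, a triangle exists only if z > y; here z > y, so there is exactly one triangle.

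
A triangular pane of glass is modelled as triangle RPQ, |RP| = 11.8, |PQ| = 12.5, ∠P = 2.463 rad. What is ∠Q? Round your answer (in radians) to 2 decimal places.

By the law of cosines, |QR|² = |RP|² + |PQ|² − 2·|RP|·|PQ|·cos P = 525.13, so |QR| ≈ 22.916.
Law of cosines again: cos Q = (|PQ|² + |QR|² − |RP|²)/(2·|PQ|·|QR|) ≈ 0.94632, so ∠Q ≈ 0.329 rad.

∠Q ≈ 0.33 rad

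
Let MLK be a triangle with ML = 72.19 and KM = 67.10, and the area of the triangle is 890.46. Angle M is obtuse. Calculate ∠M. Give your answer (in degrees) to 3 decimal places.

From area = ½·KM·ML·sin M, we get sin M = 2·area/(KM·ML) ≈ 0.36766.
Taking the obtuse solution, ∠M ≈ 158.43°.

∠M ≈ 158.429°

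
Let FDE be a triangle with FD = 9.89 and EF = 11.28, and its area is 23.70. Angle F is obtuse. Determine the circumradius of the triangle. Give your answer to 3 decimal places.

R ≈ 24.318

From area = ½·EF·FD·sin F, we get sin F = 2·area/(EF·FD) ≈ 0.42489.
Taking the obtuse solution, ∠F ≈ 154.86°.
Law of cosines then gives DE ≈ 20.665.
Circumradius = DE/(2 sin F) ≈ 24.318.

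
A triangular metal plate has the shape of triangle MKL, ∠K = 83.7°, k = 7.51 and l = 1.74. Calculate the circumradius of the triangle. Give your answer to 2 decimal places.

R ≈ 3.78

Law of sines: sin L = l·sin K/k ≈ 0.23029.
Since k ≥ l, only the acute value applies: ∠L ≈ 13.31°.
Then ∠M = 180° − ∠K − ∠L ≈ 82.99°.
Law of sines gives m = k·sin M/sin K ≈ 7.4991.
Circumradius = k/(2 sin K) ≈ 3.7778.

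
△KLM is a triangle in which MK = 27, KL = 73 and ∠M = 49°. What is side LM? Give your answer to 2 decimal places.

Law of sines: sin L = MK·sin M/KL ≈ 0.27914.
Since KL ≥ MK, only the acute value applies: ∠L ≈ 16.21°.
Then ∠K = 180° − ∠M − ∠L ≈ 114.79°.
Law of sines gives LM = KL·sin K/sin M ≈ 87.812.

87.81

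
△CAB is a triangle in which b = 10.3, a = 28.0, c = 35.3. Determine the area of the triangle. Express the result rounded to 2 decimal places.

Semiperimeter s = (35.3 + 28 + 10.3)/2 = 36.8.
Heron's formula: area = √(36.8·1.5·8.8·26.5) ≈ 113.46.

113.46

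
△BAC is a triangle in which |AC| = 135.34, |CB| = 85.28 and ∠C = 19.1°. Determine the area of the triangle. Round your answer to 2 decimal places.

area ≈ 1888.34

Area = ½·|AC|·|CB|·sin C ≈ 1888.3.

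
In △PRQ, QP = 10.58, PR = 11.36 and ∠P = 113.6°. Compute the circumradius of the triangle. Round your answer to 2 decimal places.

10.02

By the law of cosines, RQ² = QP² + PR² − 2·QP·PR·cos P = 337.22, so RQ ≈ 18.364.
Area = ½·QP·PR·sin P ≈ 55.068.
Circumradius = RQ/(2 sin P) ≈ 10.02.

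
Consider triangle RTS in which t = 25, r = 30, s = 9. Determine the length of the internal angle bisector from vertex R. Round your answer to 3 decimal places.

7.059

By the law of cosines, cos R = (t² + s² − r²) / (2·t·s) ≈ -0.43111, so ∠R ≈ 115.54°.
The bisector from R has length 2·t·s·cos(∠R/2)/(t+s) ≈ 7.0588.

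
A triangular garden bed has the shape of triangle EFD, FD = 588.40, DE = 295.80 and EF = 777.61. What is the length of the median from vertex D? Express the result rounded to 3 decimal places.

Median from D: ½√(2·FD² + 2·DE² − EF²) ≈ 256.29.

m_D ≈ 256.294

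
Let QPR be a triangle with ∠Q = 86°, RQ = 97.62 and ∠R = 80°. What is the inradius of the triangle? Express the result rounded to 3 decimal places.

43.116

The third angle is ∠P = 180° − ∠R − ∠Q = 14.00°.
Law of sines: PR = RQ·sin Q/sin P ≈ 402.54.
Law of sines: QP = RQ·sin R/sin P ≈ 397.39.
Area = ½·RQ·PR·sin R ≈ 19349.
Semiperimeter s = (402.54+97.62+397.39)/2 = 448.77.
Inradius = area/s = 19349/448.77 ≈ 43.116.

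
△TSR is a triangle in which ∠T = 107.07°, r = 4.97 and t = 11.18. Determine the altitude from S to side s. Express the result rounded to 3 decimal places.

h_S ≈ 4.751

Law of sines: sin R = r·sin T/t ≈ 0.42496.
Since t ≥ r, only the acute value applies: ∠R ≈ 25.15°.
Then ∠S = 180° − ∠T − ∠R ≈ 47.78°.
Law of sines gives s = t·sin S/sin T ≈ 8.6614.
Area = ½·t·r·sin S ≈ 20.575.
The altitude from S has length 2·area/s ≈ 4.7511.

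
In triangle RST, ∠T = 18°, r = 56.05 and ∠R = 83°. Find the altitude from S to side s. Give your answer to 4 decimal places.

17.3204

The third angle is ∠S = 180° − ∠T − ∠R = 79.00°.
Law of sines: s = r·sin S/sin R ≈ 55.433.
Law of sines: t = r·sin T/sin R ≈ 17.45.
Area = ½·r·s·sin T ≈ 480.06.
The altitude from S has length 2·area/s ≈ 17.32.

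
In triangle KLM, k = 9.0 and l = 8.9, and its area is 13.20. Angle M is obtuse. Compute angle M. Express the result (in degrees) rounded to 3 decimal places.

From area = ½·k·l·sin M, we get sin M = 2·area/(k·l) ≈ 0.32959.
Taking the obtuse solution, ∠M ≈ 160.76°.

∠M ≈ 160.756°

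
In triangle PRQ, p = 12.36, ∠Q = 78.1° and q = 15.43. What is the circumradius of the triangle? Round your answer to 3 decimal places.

7.884

Law of sines: sin P = p·sin Q/q ≈ 0.78382.
Since q ≥ p, only the acute value applies: ∠P ≈ 51.61°.
Then ∠R = 180° − ∠Q − ∠P ≈ 50.29°.
Law of sines gives r = q·sin R/sin Q ≈ 12.13.
Circumradius = q/(2 sin Q) ≈ 7.8844.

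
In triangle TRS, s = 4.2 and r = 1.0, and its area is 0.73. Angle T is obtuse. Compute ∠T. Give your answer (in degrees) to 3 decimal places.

From area = ½·r·s·sin T, we get sin T = 2·area/(r·s) ≈ 0.34762.
Taking the obtuse solution, ∠T ≈ 159.66°.

159.658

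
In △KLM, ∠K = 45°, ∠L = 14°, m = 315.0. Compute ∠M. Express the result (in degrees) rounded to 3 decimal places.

The third angle is ∠M = 180° − ∠K − ∠L = 121.00°.

∠M ≈ 121.000°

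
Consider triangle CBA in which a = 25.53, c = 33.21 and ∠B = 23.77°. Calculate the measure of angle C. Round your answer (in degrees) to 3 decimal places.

By the law of cosines, b² = a² + c² − 2·a·c·cos B = 202.83, so b ≈ 14.242.
Law of cosines again: cos C = (b² + a² − c²)/(2·b·a) ≈ -0.34145, so ∠C ≈ 109.97°.

∠C ≈ 109.965°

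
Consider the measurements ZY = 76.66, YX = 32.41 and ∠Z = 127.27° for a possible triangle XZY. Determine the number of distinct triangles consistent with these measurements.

ZY·sin Z = 76.66·sin(127.27°) ≈ 61.01.
Since ∠Z is not acute, a triangle exists only if YX > ZY; here YX ≤ ZY, so there is no triangle.

0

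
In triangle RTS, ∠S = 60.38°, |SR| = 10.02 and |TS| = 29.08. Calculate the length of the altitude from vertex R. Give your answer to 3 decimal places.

By the law of cosines, |RT|² = |TS|² + |SR|² − 2·|TS|·|SR|·cos S = 658.02, so |RT| ≈ 25.652.
Area = ½·|TS|·|SR|·sin S ≈ 126.65.
The altitude from R has length 2·area/|TS| ≈ 8.7106.

8.711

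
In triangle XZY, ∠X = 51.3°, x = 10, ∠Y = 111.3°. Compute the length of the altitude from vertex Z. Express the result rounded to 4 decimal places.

The third angle is ∠Z = 180° − ∠Y − ∠X = 17.40°.
Law of sines: z = x·sin Z/sin X ≈ 3.8317.
Law of sines: y = x·sin Y/sin X ≈ 11.938.
Area = ½·x·z·sin Y ≈ 17.85.
The altitude from Z has length 2·area/z ≈ 9.3169.

9.3169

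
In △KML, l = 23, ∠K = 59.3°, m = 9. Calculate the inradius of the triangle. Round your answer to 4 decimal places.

By the law of cosines, k² = m² + l² − 2·m·l·cos K = 398.64, so k ≈ 19.966.
Area = ½·m·l·sin K ≈ 88.995.
Semiperimeter s = (19.966+9+23)/2 = 25.983.
Inradius = area/s = 88.995/25.983 ≈ 3.4251.

r ≈ 3.4251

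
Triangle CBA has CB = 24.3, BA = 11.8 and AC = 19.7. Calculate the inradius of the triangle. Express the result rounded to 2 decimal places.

Semiperimeter s = (11.8 + 19.7 + 24.3)/2 = 27.9.
Heron's formula: area = √(27.9·16.1·8.2·3.6) ≈ 115.15.
Inradius = area/s = 115.15/27.9 ≈ 4.1273.

r ≈ 4.13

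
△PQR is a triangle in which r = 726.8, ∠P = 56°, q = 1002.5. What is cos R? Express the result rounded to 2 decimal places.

By the law of cosines, p² = q² + r² − 2·q·r·cos P = 7.1837e+05, so p ≈ 847.57.
Law of cosines again: cos R = (p² + q² − r²)/(2·p·q) ≈ 0.70328, so ∠R ≈ 45.31°.

cos R ≈ 0.70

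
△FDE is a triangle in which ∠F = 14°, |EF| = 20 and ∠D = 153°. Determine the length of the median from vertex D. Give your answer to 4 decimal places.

The third angle is ∠E = 180° − ∠F − ∠D = 13.00°.
Law of sines: |DE| = |EF|·sin F/sin D ≈ 10.658.
Law of sines: |FD| = |EF|·sin E/sin D ≈ 9.9099.
Median from D: ½√(2·|FD|² + 2·|DE|² − |EF|²) ≈ 2.4281.

m_D ≈ 2.4281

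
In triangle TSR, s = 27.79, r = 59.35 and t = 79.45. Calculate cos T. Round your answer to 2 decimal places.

By the law of cosines, cos T = (s² + r² − t²) / (2·s·r) ≈ -0.61164, so ∠T ≈ 127.71°.

cos T ≈ -0.61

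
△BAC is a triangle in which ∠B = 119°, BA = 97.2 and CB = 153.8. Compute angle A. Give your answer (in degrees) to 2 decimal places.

By the law of cosines, AC² = CB² + BA² − 2·CB·BA·cos B = 47597, so AC ≈ 218.17.
Law of cosines again: cos A = (BA² + AC² − CB²)/(2·BA·AC) ≈ 0.78730, so ∠A ≈ 38.07°.

38.07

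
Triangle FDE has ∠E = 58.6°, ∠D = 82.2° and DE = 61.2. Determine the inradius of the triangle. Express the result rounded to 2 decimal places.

r ≈ 20.90

The third angle is ∠F = 180° − ∠D − ∠E = 39.20°.
Law of sines: EF = DE·sin D/sin F ≈ 95.935.
Law of sines: FD = DE·sin E/sin F ≈ 82.65.
Area = ½·DE·EF·sin E ≈ 2505.7.
Semiperimeter s = (61.2+95.935+82.65)/2 = 119.89.
Inradius = area/s = 2505.7/119.89 ≈ 20.899.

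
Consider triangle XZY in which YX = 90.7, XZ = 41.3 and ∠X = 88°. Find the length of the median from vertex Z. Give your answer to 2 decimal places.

By the law of cosines, ZY² = YX² + XZ² − 2·YX·XZ·cos X = 9670.7, so ZY ≈ 98.34.
Median from Z: ½√(2·XZ² + 2·ZY² − YX²) ≈ 60.263.

60.26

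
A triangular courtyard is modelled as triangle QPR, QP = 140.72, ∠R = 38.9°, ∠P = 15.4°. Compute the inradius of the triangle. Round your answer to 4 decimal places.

The third angle is ∠Q = 180° − ∠P − ∠R = 125.70°.
Law of sines: PR = QP·sin Q/sin R ≈ 181.98.
Law of sines: RQ = QP·sin P/sin R ≈ 59.508.
Area = ½·QP·PR·sin P ≈ 3400.2.
Semiperimeter s = (181.98+59.508+140.72)/2 = 191.1.
Inradius = area/s = 3400.2/191.1 ≈ 17.792.

17.7924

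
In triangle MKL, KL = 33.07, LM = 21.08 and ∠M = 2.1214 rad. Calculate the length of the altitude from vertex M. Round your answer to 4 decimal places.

9.0915

Law of sines: sin K = LM·sin M/KL ≈ 0.54323.
Since KL ≥ LM, only the acute value applies: ∠K ≈ 0.5743 rad.
Then ∠L = π − ∠M − ∠K ≈ 0.4459 rad.
Law of sines gives MK = KL·sin L/sin M ≈ 16.736.
Area = ½·KL·LM·sin L ≈ 150.33.
The altitude from M has length 2·area/KL ≈ 9.0915.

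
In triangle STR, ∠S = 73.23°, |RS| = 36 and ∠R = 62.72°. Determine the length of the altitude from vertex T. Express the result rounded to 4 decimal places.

h_T ≈ 44.0613

The third angle is ∠T = 180° − ∠R − ∠S = 44.05°.
Law of sines: |TR| = |RS|·sin S/sin T ≈ 49.575.
Law of sines: |ST| = |RS|·sin R/sin T ≈ 46.018.
Area = ½·|RS|·|TR|·sin R ≈ 793.1.
The altitude from T has length 2·area/|RS| ≈ 44.061.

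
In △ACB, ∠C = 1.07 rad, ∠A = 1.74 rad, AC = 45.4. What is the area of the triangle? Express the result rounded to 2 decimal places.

area ≈ 2737.27

The third angle is ∠B = π − ∠A − ∠C = 0.332 rad.
Law of sines: CB = AC·sin A/sin B ≈ 137.47.
Law of sines: BA = AC·sin C/sin B ≈ 122.33.
Area = ½·AC·CB·sin C ≈ 2737.3.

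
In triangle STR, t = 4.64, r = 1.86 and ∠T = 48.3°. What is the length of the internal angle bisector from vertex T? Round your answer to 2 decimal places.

Law of sines: sin R = r·sin T/t ≈ 0.29930.
Since t ≥ r, only the acute value applies: ∠R ≈ 17.42°.
Then ∠S = 180° − ∠T − ∠R ≈ 114.28°.
Law of sines gives s = t·sin S/sin T ≈ 5.6646.
The bisector from T has length 2·r·s·cos(∠T/2)/(r+s) ≈ 2.5554.

2.56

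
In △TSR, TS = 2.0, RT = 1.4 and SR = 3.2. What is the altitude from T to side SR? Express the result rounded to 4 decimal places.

0.5643

Semiperimeter s = (3.2 + 1.4 + 2)/2 = 3.3.
Heron's formula: area = √(3.3·0.1·1.9·1.3) ≈ 0.90283.
The altitude from T has length 2·area/SR ≈ 0.56427.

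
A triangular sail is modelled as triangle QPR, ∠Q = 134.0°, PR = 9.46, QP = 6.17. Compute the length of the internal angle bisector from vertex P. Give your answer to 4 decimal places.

Law of sines: sin R = QP·sin Q/PR ≈ 0.46917.
Since PR ≥ QP, only the acute value applies: ∠R ≈ 27.98°.
Then ∠P = 180° − ∠Q − ∠R ≈ 18.02°.
Law of sines gives RQ = PR·sin P/sin Q ≈ 4.0682.
The bisector from P has length 2·QP·PR·cos(∠P/2)/(QP+PR) ≈ 7.3766.

7.3766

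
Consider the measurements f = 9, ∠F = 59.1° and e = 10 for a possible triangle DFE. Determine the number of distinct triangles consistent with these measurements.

e·sin F = 10·sin(59.1°) ≈ 8.581.
Since e sin F < f < e (8.581 < 9 < 10), two triangles exist.

2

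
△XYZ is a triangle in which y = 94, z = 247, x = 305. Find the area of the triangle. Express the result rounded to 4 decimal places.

10059.1678

Semiperimeter s = (305 + 94 + 247)/2 = 323.
Heron's formula: area = √(323·18·229·76) ≈ 10059.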